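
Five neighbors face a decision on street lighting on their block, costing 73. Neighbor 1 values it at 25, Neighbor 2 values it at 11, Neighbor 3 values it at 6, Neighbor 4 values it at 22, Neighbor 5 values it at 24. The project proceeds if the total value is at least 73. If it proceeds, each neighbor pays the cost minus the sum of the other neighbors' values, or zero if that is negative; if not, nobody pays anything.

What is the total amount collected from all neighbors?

26

Total value 88 ≥ cost 73, so it is built.
Neighbor 1: others sum to 63; max(0, 73 - 63) = 10.
Neighbor 2: others sum to 77; max(0, 73 - 77) = 0.
Neighbor 3: others sum to 82; max(0, 73 - 82) = 0.
Neighbor 4: others sum to 66; max(0, 73 - 66) = 7.
Neighbor 5: others sum to 64; max(0, 73 - 64) = 9.
Total collected = 10 + 0 + 0 + 7 + 9 = 26.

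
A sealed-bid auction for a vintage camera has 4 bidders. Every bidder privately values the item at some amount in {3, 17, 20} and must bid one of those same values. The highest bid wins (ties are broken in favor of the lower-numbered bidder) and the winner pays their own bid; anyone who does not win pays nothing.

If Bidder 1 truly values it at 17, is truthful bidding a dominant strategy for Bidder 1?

Consider the case where Bidder 2 bids 3, Bidder 3 bids 3 and Bidder 4 bids 3.
Truthful bid 17: wins, pays 17, utility 17 - 17 = 0.
Bid 3 instead: wins, pays 3, utility 17 - 3 = 14.
Since 14 > 0, bidding 3 is strictly better here, so truthful bidding is not dominant.

No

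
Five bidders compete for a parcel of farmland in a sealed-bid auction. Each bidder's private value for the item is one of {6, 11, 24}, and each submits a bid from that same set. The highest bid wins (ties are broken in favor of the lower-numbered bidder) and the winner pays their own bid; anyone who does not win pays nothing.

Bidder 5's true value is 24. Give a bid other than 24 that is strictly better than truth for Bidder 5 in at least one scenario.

11

Suppose Bidder 1 bids 6, Bidder 2 bids 6, Bidder 3 bids 6 and Bidder 4 bids 6.
Bid 24: wins, pays 24, utility 24 - 24 = 0.
Bid 11: wins, pays 11, utility 24 - 11 = 13.
So bidding 11 beats truth here (13 > 0).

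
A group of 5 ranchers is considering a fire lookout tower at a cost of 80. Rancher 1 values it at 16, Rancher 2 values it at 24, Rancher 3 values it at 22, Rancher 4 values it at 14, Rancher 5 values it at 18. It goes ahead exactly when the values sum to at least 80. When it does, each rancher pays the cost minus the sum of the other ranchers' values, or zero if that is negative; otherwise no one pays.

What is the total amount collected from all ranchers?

Total value 94 ≥ cost 80, so it is built.
Rancher 1: others sum to 78; max(0, 80 - 78) = 2.
Rancher 2: others sum to 70; max(0, 80 - 70) = 10.
Rancher 3: others sum to 72; max(0, 80 - 72) = 8.
Rancher 4: others sum to 80; max(0, 80 - 80) = 0.
Rancher 5: others sum to 76; max(0, 80 - 76) = 4.
Total collected = 2 + 10 + 8 + 0 + 4 = 24.

24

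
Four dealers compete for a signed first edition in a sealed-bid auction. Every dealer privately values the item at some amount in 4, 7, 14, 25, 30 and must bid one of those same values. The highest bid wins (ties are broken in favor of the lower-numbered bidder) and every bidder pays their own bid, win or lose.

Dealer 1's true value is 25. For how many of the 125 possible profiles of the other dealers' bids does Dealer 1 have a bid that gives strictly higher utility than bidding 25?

Others bid (4, 4, 4): truth gives 0; bid 4 gives 21 > 0. Violating.
Others bid (4, 4, 7): truth gives 0; bid 7 gives 18 > 0. Violating.
Others bid (4, 4, 14): truth gives 0; bid 14 gives 11 > 0. Violating.
Others bid (4, 4, 30): truth gives -25; bid 4 gives -4 > -25. Violating.
Others bid (4, 4, 25): truth gives 0; no alternative beats it.
Others bid (4, 7, 25): truth gives 0; no alternative beats it.
(Checking all 125 profiles: 88 have a profitable deviation, 37 do not.)

88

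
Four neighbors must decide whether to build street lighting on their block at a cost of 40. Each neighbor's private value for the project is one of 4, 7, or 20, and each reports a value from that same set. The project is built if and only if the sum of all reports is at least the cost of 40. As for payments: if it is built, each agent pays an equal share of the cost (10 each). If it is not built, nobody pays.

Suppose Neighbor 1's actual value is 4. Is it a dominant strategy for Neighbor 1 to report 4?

Yes

Check each profile of the others' reports and compare truth against every alternative report.
Others report (7, 7, 20): truth gives 0, best alternative gives -6.
Others report (7, 20, 7): truth gives 0, best alternative gives -6.
Others report (20, 7, 7): truth gives 0, best alternative gives -6.
Others report (4, 20, 20): truth gives -6, best alternative gives -6.
Others report (7, 20, 20): truth gives -6, best alternative gives -6.
Others report (20, 4, 20): truth gives -6, best alternative gives -6.
(Remaining 21 profiles checked similarly; truth is weakly best in each.)
In every case the truthful report is at least as good as any alternative, so it is a dominant strategy.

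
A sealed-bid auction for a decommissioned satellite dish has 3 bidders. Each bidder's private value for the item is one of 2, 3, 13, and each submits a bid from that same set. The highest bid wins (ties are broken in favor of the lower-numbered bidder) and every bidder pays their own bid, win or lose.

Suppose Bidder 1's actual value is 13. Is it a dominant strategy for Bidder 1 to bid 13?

No

Consider the case where Bidder 2 bids 2 and Bidder 3 bids 2.
Truthful bid 13: wins, pays 13, utility 13 - 13 = 0.
Bid 2 instead: wins, pays 2, utility 13 - 2 = 11.
Since 11 > 0, bidding 2 is strictly better here, so truthful bidding is not dominant.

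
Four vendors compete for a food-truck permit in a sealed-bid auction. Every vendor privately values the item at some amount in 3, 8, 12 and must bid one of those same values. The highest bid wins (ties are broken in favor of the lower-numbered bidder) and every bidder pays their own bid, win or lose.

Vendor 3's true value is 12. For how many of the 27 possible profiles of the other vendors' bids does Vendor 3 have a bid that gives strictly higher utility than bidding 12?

17

Others bid (3, 3, 3): truth gives 0; bid 8 gives 4 > 0. Violating.
Others bid (3, 3, 8): truth gives 0; bid 8 gives 4 > 0. Violating.
Others bid (3, 12, 3): truth gives -12; bid 3 gives -3 > -12. Violating.
Others bid (3, 12, 8): truth gives -12; bid 3 gives -3 > -12. Violating.
Others bid (3, 3, 12): truth gives 0; no alternative beats it.
Others bid (3, 8, 3): truth gives 0; no alternative beats it.
(Checking all 27 profiles: 17 have a profitable deviation, 10 do not.)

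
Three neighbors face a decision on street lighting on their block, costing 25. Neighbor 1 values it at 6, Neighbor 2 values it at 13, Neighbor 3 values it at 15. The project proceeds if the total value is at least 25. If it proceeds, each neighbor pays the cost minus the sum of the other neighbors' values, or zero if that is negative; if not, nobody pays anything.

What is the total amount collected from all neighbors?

10

Total value 34 ≥ cost 25, so it is built.
Neighbor 1: others sum to 28; max(0, 25 - 28) = 0.
Neighbor 2: others sum to 21; max(0, 25 - 21) = 4.
Neighbor 3: others sum to 19; max(0, 25 - 19) = 6.
Total collected = 0 + 4 + 6 = 10.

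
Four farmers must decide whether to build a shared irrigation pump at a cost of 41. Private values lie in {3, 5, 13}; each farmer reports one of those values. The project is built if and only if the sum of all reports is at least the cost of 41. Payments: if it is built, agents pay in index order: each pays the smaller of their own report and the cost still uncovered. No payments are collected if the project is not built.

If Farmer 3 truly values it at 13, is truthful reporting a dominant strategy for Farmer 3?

Consider the case where Farmer 1 reports 13, Farmer 2 reports 13 and Farmer 4 reports 13.
Truthful report 13: project built, pays 13, utility 13 - 13 = 0.
Report 3 instead: project built, pays 3, utility 13 - 3 = 10.
Since 10 > 0, reporting 3 is strictly better here, so truthful reporting is not dominant.

No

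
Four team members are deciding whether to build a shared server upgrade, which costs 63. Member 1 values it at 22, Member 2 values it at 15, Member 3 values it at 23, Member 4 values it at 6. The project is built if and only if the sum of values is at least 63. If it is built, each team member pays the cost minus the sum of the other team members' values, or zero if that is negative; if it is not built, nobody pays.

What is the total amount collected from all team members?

54

Total value 66 ≥ cost 63, so it is built.
Member 1: others sum to 44; max(0, 63 - 44) = 19.
Member 2: others sum to 51; max(0, 63 - 51) = 12.
Member 3: others sum to 43; max(0, 63 - 43) = 20.
Member 4: others sum to 60; max(0, 63 - 60) = 3.
Total collected = 19 + 12 + 20 + 3 = 54.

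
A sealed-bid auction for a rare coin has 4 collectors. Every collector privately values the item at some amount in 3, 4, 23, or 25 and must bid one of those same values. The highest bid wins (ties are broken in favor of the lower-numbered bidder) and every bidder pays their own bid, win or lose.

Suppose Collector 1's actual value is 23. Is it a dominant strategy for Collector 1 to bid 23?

Consider the case where Collector 2 bids 3, Collector 3 bids 3 and Collector 4 bids 3.
Truthful bid 23: wins, pays 23, utility 23 - 23 = 0.
Bid 3 instead: wins, pays 3, utility 23 - 3 = 20.
Since 20 > 0, bidding 3 is strictly better here, so truthful bidding is not dominant.

No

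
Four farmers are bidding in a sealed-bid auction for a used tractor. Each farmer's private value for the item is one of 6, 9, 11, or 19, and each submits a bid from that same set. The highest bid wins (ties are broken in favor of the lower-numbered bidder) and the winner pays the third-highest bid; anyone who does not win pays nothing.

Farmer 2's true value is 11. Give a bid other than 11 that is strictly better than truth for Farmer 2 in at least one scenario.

Suppose Farmer 1 bids 6, Farmer 3 bids 6 and Farmer 4 bids 19.
Bid 11: loses, pays 0, utility 0.
Bid 19: wins, pays 6, utility 11 - 6 = 5.
So bidding 19 beats truth here (5 > 0).

19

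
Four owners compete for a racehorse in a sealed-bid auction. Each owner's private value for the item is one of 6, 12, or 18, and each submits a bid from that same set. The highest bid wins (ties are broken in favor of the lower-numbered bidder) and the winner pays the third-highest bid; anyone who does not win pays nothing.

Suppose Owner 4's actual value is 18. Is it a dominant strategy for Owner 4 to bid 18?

Check each profile of the others' bids and compare truth against every alternative bid.
Others bid (6, 6, 12): truth gives 12, best alternative gives 0.
Others bid (6, 12, 6): truth gives 12, best alternative gives 0.
Others bid (12, 6, 6): truth gives 12, best alternative gives 0.
Others bid (6, 12, 12): truth gives 6, best alternative gives 0.
Others bid (12, 6, 12): truth gives 6, best alternative gives 0.
Others bid (12, 12, 6): truth gives 6, best alternative gives 0.
(Remaining 21 profiles checked similarly; truth is weakly best in each.)
In every case the truthful bid is at least as good as any alternative, so it is a dominant strategy.

Yes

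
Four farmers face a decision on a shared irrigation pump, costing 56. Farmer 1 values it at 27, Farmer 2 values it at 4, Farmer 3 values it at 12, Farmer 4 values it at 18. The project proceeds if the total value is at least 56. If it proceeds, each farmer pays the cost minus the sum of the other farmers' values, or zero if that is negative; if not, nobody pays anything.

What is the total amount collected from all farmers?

42

Total value 61 ≥ cost 56, so it is built.
Farmer 1: others sum to 34; max(0, 56 - 34) = 22.
Farmer 2: others sum to 57; max(0, 56 - 57) = 0.
Farmer 3: others sum to 49; max(0, 56 - 49) = 7.
Farmer 4: others sum to 43; max(0, 56 - 43) = 13.
Total collected = 22 + 0 + 7 + 13 = 42.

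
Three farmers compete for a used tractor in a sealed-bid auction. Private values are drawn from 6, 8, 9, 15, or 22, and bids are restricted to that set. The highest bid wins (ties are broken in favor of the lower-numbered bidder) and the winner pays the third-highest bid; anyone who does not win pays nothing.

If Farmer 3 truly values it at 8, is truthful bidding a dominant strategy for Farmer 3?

No

Consider the case where Farmer 1 bids 6 and Farmer 2 bids 8.
Truthful bid 8: loses, pays 0, utility 0.
Bid 9 instead: wins, pays 6, utility 8 - 6 = 2.
Since 2 > 0, bidding 9 is strictly better here, so truthful bidding is not dominant.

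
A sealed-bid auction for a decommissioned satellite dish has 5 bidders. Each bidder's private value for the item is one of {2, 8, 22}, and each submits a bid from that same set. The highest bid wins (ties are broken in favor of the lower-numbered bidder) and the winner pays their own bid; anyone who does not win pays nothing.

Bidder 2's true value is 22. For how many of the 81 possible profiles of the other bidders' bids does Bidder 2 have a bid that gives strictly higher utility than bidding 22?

Others bid (2, 2, 2, 2): truth gives 0; bid 8 gives 14 > 0. Violating.
Others bid (2, 2, 2, 8): truth gives 0; bid 8 gives 14 > 0. Violating.
Others bid (2, 2, 8, 2): truth gives 0; bid 8 gives 14 > 0. Violating.
Others bid (2, 2, 8, 8): truth gives 0; bid 8 gives 14 > 0. Violating.
Others bid (2, 2, 2, 22): truth gives 0; no alternative beats it.
Others bid (2, 2, 8, 22): truth gives 0; no alternative beats it.
(Checking all 81 profiles: 8 have a profitable deviation, 73 do not.)

8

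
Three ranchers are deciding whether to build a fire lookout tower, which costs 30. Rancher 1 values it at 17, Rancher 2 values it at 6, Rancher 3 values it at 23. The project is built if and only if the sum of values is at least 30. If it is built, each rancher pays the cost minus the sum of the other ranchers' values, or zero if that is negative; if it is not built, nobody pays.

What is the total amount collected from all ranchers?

8

Total value 46 ≥ cost 30, so it is built.
Rancher 1: others sum to 29; max(0, 30 - 29) = 1.
Rancher 2: others sum to 40; max(0, 30 - 40) = 0.
Rancher 3: others sum to 23; max(0, 30 - 23) = 7.
Total collected = 1 + 0 + 7 = 8.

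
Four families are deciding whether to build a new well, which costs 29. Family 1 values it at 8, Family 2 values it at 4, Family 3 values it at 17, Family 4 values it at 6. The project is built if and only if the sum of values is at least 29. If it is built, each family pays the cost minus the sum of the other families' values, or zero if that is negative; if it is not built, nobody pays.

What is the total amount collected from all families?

13

Total value 35 ≥ cost 29, so it is built.
Family 1: others sum to 27; max(0, 29 - 27) = 2.
Family 2: others sum to 31; max(0, 29 - 31) = 0.
Family 3: others sum to 18; max(0, 29 - 18) = 11.
Family 4: others sum to 29; max(0, 29 - 29) = 0.
Total collected = 2 + 0 + 11 + 0 = 13.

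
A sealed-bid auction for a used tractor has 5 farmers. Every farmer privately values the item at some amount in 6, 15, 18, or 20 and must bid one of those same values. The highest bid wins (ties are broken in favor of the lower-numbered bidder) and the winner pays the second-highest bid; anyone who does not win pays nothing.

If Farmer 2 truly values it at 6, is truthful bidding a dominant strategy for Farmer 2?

Check each profile of the others' bids and compare truth against every alternative bid.
Others bid (6, 6, 6, 15): truth gives 0, best alternative gives -9.
Others bid (6, 6, 15, 6): truth gives 0, best alternative gives -9.
Others bid (6, 6, 15, 15): truth gives 0, best alternative gives -9.
Others bid (6, 15, 6, 6): truth gives 0, best alternative gives -9.
Others bid (6, 15, 6, 15): truth gives 0, best alternative gives -9.
Others bid (6, 15, 15, 6): truth gives 0, best alternative gives -9.
(Remaining 250 profiles checked similarly; truth is weakly best in each.)
In every case the truthful bid is at least as good as any alternative, so it is a dominant strategy.

Yes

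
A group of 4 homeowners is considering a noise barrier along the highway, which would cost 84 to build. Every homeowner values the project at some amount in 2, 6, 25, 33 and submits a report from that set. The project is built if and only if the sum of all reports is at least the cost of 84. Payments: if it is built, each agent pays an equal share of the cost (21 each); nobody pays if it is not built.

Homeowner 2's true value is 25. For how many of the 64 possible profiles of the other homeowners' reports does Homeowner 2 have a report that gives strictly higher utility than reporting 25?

Others report (2, 25, 25): truth gives 0; report 33 gives 4 > 0. Violating.
Others report (6, 25, 25): truth gives 0; report 33 gives 4 > 0. Violating.
Others report (25, 2, 25): truth gives 0; report 33 gives 4 > 0. Violating.
Others report (25, 6, 25): truth gives 0; report 33 gives 4 > 0. Violating.
Others report (2, 2, 2): truth gives 0; no alternative beats it.
Others report (2, 2, 6): truth gives 0; no alternative beats it.
(Checking all 64 profiles: 6 have a profitable deviation, 58 do not.)

6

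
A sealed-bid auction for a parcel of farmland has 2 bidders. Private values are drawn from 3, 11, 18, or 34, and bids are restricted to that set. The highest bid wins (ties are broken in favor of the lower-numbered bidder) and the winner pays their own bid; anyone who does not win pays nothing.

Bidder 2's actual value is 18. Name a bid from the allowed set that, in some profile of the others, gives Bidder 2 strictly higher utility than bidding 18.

Suppose Bidder 1 bids 3.
Bid 18: wins, pays 18, utility 18 - 18 = 0.
Bid 11: wins, pays 11, utility 18 - 11 = 7.
So bidding 11 beats truth here (7 > 0).

11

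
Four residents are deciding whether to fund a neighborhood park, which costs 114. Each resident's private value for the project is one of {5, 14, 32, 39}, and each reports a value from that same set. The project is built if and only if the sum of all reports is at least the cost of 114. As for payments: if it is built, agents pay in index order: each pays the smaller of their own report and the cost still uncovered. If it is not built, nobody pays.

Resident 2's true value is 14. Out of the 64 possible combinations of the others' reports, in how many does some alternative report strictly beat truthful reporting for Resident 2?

Others report (32, 39, 39): truth gives 0; report 5 gives 9 > 0. Violating.
Others report (39, 32, 39): truth gives 0; report 5 gives 9 > 0. Violating.
Others report (39, 39, 32): truth gives 0; report 5 gives 9 > 0. Violating.
Others report (39, 39, 39): truth gives 0; report 5 gives 9 > 0. Violating.
Others report (5, 5, 5): truth gives 0; no alternative beats it.
Others report (5, 5, 14): truth gives 0; no alternative beats it.
(Checking all 64 profiles: 4 have a profitable deviation, 60 do not.)

4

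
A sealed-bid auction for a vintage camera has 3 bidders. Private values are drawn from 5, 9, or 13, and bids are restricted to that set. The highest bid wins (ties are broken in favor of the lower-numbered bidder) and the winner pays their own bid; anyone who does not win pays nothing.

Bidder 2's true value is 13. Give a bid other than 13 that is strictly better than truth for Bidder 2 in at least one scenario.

Suppose Bidder 1 bids 5 and Bidder 3 bids 5.
Bid 13: wins, pays 13, utility 13 - 13 = 0.
Bid 9: wins, pays 9, utility 13 - 9 = 4.
So bidding 9 beats truth here (4 > 0).

9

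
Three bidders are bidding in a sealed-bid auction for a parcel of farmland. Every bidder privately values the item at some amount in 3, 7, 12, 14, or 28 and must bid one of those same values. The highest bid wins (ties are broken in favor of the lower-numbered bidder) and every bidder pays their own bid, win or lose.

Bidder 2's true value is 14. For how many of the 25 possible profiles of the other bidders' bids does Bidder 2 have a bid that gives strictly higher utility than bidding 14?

Others bid (3, 3): truth gives 0; bid 7 gives 7 > 0. Violating.
Others bid (3, 7): truth gives 0; bid 7 gives 7 > 0. Violating.
Others bid (3, 12): truth gives 0; bid 12 gives 2 > 0. Violating.
Others bid (3, 28): truth gives -14; bid 3 gives -3 > -14. Violating.
Others bid (3, 14): truth gives 0; no alternative beats it.
Others bid (7, 14): truth gives 0; no alternative beats it.
(Checking all 25 profiles: 19 have a profitable deviation, 6 do not.)

19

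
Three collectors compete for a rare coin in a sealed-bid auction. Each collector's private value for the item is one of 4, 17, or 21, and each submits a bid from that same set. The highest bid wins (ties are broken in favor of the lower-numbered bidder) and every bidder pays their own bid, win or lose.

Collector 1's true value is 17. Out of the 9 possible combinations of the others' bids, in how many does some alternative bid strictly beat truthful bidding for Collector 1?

6

Others bid (4, 4): truth gives 0; bid 4 gives 13 > 0. Violating.
Others bid (4, 21): truth gives -17; bid 4 gives -4 > -17. Violating.
Others bid (17, 21): truth gives -17; bid 4 gives -4 > -17. Violating.
Others bid (21, 4): truth gives -17; bid 4 gives -4 > -17. Violating.
Others bid (4, 17): truth gives 0; no alternative beats it.
Others bid (17, 4): truth gives 0; no alternative beats it.
(Checking all 9 profiles: 6 have a profitable deviation, 3 do not.)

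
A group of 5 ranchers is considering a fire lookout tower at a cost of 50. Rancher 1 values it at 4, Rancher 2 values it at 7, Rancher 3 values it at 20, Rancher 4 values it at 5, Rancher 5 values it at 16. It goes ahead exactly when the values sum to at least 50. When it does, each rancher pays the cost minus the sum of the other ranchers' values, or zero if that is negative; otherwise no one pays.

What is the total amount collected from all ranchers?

Total value 52 ≥ cost 50, so it is built.
Rancher 1: others sum to 48; max(0, 50 - 48) = 2.
Rancher 2: others sum to 45; max(0, 50 - 45) = 5.
Rancher 3: others sum to 32; max(0, 50 - 32) = 18.
Rancher 4: others sum to 47; max(0, 50 - 47) = 3.
Rancher 5: others sum to 36; max(0, 50 - 36) = 14.
Total collected = 2 + 5 + 18 + 3 + 14 = 42.

42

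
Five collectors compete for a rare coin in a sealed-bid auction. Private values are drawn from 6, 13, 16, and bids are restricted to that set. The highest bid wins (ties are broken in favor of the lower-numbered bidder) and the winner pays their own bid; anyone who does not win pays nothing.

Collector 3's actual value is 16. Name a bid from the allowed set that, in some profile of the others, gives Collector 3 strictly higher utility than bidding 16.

Suppose Collector 1 bids 6, Collector 2 bids 6, Collector 4 bids 6 and Collector 5 bids 6.
Bid 16: wins, pays 16, utility 16 - 16 = 0.
Bid 13: wins, pays 13, utility 16 - 13 = 3.
So bidding 13 beats truth here (3 > 0).

13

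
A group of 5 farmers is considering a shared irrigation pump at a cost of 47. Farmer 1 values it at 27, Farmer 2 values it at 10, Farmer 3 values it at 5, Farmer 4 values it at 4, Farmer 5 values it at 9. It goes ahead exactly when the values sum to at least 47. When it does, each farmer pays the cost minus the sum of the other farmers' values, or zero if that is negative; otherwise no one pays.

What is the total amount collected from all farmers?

Total value 55 ≥ cost 47, so it is built.
Farmer 1: others sum to 28; max(0, 47 - 28) = 19.
Farmer 2: others sum to 45; max(0, 47 - 45) = 2.
Farmer 3: others sum to 50; max(0, 47 - 50) = 0.
Farmer 4: others sum to 51; max(0, 47 - 51) = 0.
Farmer 5: others sum to 46; max(0, 47 - 46) = 1.
Total collected = 19 + 2 + 0 + 0 + 1 = 22.

22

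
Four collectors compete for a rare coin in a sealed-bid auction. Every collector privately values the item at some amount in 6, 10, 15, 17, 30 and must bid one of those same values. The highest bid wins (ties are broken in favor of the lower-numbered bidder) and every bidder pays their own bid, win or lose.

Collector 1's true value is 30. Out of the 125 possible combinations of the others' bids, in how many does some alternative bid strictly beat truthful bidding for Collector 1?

64

Others bid (6, 6, 6): truth gives 0; bid 6 gives 24 > 0. Violating.
Others bid (6, 6, 10): truth gives 0; bid 10 gives 20 > 0. Violating.
Others bid (6, 6, 15): truth gives 0; bid 15 gives 15 > 0. Violating.
Others bid (6, 6, 17): truth gives 0; bid 17 gives 13 > 0. Violating.
Others bid (6, 6, 30): truth gives 0; no alternative beats it.
Others bid (6, 10, 30): truth gives 0; no alternative beats it.
(Checking all 125 profiles: 64 have a profitable deviation, 61 do not.)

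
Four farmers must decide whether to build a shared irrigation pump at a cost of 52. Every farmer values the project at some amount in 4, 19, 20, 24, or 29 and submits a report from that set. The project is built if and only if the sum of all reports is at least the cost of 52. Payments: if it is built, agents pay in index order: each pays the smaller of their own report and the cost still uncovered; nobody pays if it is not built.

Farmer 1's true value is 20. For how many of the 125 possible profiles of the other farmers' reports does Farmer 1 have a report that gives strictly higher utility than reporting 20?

115

Others report (4, 4, 29): truth gives 0; report 19 gives 1 > 0. Violating.
Others report (4, 19, 19): truth gives 0; report 19 gives 1 > 0. Violating.
Others report (4, 19, 20): truth gives 0; report 19 gives 1 > 0. Violating.
Others report (4, 19, 24): truth gives 0; report 19 gives 1 > 0. Violating.
Others report (4, 4, 4): truth gives 0; no alternative beats it.
Others report (4, 4, 19): truth gives 0; no alternative beats it.
(Checking all 125 profiles: 115 have a profitable deviation, 10 do not.)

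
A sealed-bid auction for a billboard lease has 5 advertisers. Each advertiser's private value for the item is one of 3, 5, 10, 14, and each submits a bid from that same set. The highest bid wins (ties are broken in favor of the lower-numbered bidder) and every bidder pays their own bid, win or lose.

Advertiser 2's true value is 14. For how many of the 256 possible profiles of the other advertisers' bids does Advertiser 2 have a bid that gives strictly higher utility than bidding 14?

118

Others bid (3, 3, 3, 3): truth gives 0; bid 5 gives 9 > 0. Violating.
Others bid (3, 3, 3, 5): truth gives 0; bid 5 gives 9 > 0. Violating.
Others bid (3, 3, 3, 10): truth gives 0; bid 10 gives 4 > 0. Violating.
Others bid (3, 3, 5, 3): truth gives 0; bid 5 gives 9 > 0. Violating.
Others bid (3, 3, 3, 14): truth gives 0; no alternative beats it.
Others bid (3, 3, 5, 14): truth gives 0; no alternative beats it.
(Checking all 256 profiles: 118 have a profitable deviation, 138 do not.)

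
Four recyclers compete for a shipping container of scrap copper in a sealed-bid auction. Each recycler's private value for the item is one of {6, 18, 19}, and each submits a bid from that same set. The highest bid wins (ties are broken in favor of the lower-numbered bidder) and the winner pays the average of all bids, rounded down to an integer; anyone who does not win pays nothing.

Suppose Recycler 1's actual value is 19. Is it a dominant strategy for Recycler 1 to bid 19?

Consider the case where Recycler 2 bids 6, Recycler 3 bids 6 and Recycler 4 bids 6.
Truthful bid 19: wins, pays 9, utility 19 - 9 = 10.
Bid 6 instead: wins, pays 6, utility 19 - 6 = 13.
Since 13 > 10, bidding 6 is strictly better here, so truthful bidding is not dominant.

No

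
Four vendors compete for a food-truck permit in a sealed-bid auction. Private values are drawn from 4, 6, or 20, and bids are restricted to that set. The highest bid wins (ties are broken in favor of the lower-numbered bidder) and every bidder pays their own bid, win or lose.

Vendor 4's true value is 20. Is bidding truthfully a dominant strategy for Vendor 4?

Consider the case where Vendor 1 bids 4, Vendor 2 bids 4 and Vendor 3 bids 4.
Truthful bid 20: wins, pays 20, utility 20 - 20 = 0.
Bid 6 instead: wins, pays 6, utility 20 - 6 = 14.
Since 14 > 0, bidding 6 is strictly better here, so truthful bidding is not dominant.

No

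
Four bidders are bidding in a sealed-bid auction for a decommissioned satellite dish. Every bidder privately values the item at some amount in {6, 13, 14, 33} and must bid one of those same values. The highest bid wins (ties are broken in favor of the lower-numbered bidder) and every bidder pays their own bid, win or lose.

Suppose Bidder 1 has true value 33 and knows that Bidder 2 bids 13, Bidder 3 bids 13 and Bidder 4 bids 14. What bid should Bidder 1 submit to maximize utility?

14

Bid 6: loses but pays 6, utility -6.
Bid 13: loses but pays 13, utility -13.
Bid 14: wins, pays 14, utility 33 - 14 = 19.
Bid 33: wins, pays 33, utility 33 - 33 = 0.
The best choice is 14 with utility 19.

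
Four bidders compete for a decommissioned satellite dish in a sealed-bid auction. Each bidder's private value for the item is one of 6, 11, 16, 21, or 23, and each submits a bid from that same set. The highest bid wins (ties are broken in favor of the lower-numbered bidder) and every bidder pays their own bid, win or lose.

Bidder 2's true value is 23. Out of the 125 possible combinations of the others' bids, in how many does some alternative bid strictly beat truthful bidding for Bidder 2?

Others bid (6, 6, 6): truth gives 0; bid 11 gives 12 > 0. Violating.
Others bid (6, 6, 11): truth gives 0; bid 11 gives 12 > 0. Violating.
Others bid (6, 6, 16): truth gives 0; bid 16 gives 7 > 0. Violating.
Others bid (6, 6, 21): truth gives 0; bid 21 gives 2 > 0. Violating.
Others bid (6, 6, 23): truth gives 0; no alternative beats it.
Others bid (6, 11, 23): truth gives 0; no alternative beats it.
(Checking all 125 profiles: 73 have a profitable deviation, 52 do not.)

73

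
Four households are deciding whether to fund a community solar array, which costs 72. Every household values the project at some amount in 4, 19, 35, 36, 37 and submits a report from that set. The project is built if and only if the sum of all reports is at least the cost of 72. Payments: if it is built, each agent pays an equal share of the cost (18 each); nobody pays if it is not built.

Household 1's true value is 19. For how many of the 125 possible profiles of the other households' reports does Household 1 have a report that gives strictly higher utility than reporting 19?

Others report (4, 4, 35): truth gives 0; report 35 gives 1 > 0. Violating.
Others report (4, 4, 36): truth gives 0; report 35 gives 1 > 0. Violating.
Others report (4, 4, 37): truth gives 0; report 35 gives 1 > 0. Violating.
Others report (4, 19, 19): truth gives 0; report 35 gives 1 > 0. Violating.
Others report (4, 4, 4): truth gives 0; no alternative beats it.
Others report (4, 4, 19): truth gives 0; no alternative beats it.
(Checking all 125 profiles: 12 have a profitable deviation, 113 do not.)

12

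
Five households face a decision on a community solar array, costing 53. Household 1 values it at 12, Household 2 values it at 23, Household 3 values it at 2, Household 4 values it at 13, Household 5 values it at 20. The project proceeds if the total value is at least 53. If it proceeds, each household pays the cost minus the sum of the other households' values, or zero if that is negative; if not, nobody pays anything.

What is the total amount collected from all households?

Total value 70 ≥ cost 53, so it is built.
Household 1: others sum to 58; max(0, 53 - 58) = 0.
Household 2: others sum to 47; max(0, 53 - 47) = 6.
Household 3: others sum to 68; max(0, 53 - 68) = 0.
Household 4: others sum to 57; max(0, 53 - 57) = 0.
Household 5: others sum to 50; max(0, 53 - 50) = 3.
Total collected = 0 + 6 + 0 + 0 + 3 = 9.

9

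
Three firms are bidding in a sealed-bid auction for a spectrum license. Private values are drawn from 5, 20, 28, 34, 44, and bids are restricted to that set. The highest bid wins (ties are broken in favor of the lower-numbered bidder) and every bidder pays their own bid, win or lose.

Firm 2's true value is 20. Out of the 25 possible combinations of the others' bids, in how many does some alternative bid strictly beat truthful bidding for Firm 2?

Others bid (5, 28): truth gives -20; bid 5 gives -5 > -20. Violating.
Others bid (5, 34): truth gives -20; bid 5 gives -5 > -20. Violating.
Others bid (5, 44): truth gives -20; bid 5 gives -5 > -20. Violating.
Others bid (20, 5): truth gives -20; bid 5 gives -5 > -20. Violating.
Others bid (5, 5): truth gives 0; no alternative beats it.
Others bid (5, 20): truth gives 0; no alternative beats it.
(Checking all 25 profiles: 23 have a profitable deviation, 2 do not.)

23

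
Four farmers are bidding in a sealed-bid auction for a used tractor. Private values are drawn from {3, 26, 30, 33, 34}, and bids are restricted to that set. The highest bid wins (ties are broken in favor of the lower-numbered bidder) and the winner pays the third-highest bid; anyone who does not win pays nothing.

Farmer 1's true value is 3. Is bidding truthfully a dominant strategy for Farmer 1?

Yes

Check each profile of the others' bids and compare truth against every alternative bid.
Others bid (3, 26, 26): truth gives 0, best alternative gives -23.
Others bid (26, 3, 26): truth gives 0, best alternative gives -23.
Others bid (26, 26, 3): truth gives 0, best alternative gives -23.
Others bid (26, 26, 26): truth gives 0, best alternative gives -23.
Others bid (3, 3, 3): truth gives 0, best alternative gives 0.
Others bid (3, 3, 26): truth gives 0, best alternative gives 0.
(Remaining 119 profiles checked similarly; truth is weakly best in each.)
In every case the truthful bid is at least as good as any alternative, so it is a dominant strategy.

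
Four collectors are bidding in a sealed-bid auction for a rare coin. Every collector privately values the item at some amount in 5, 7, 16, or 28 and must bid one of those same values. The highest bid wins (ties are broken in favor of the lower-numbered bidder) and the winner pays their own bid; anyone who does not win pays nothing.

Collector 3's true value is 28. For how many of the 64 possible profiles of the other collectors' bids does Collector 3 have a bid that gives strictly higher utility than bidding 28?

Others bid (5, 5, 5): truth gives 0; bid 7 gives 21 > 0. Violating.
Others bid (5, 5, 7): truth gives 0; bid 7 gives 21 > 0. Violating.
Others bid (5, 5, 16): truth gives 0; bid 16 gives 12 > 0. Violating.
Others bid (5, 7, 5): truth gives 0; bid 16 gives 12 > 0. Violating.
Others bid (5, 5, 28): truth gives 0; no alternative beats it.
Others bid (5, 7, 28): truth gives 0; no alternative beats it.
(Checking all 64 profiles: 12 have a profitable deviation, 52 do not.)

12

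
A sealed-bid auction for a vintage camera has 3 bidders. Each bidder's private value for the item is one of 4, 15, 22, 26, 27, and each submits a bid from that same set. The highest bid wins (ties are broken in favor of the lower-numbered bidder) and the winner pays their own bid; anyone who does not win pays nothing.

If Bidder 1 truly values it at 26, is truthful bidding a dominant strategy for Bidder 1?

No

Consider the case where Bidder 2 bids 4 and Bidder 3 bids 4.
Truthful bid 26: wins, pays 26, utility 26 - 26 = 0.
Bid 4 instead: wins, pays 4, utility 26 - 4 = 22.
Since 22 > 0, bidding 4 is strictly better here, so truthful bidding is not dominant.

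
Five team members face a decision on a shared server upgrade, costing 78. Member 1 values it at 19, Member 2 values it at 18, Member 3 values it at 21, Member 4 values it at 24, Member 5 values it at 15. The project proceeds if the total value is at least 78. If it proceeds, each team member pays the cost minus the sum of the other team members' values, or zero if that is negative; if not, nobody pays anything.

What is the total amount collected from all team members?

7

Total value 97 ≥ cost 78, so it is built.
Member 1: others sum to 78; max(0, 78 - 78) = 0.
Member 2: others sum to 79; max(0, 78 - 79) = 0.
Member 3: others sum to 76; max(0, 78 - 76) = 2.
Member 4: others sum to 73; max(0, 78 - 73) = 5.
Member 5: others sum to 82; max(0, 78 - 82) = 0.
Total collected = 0 + 0 + 2 + 5 + 0 = 7.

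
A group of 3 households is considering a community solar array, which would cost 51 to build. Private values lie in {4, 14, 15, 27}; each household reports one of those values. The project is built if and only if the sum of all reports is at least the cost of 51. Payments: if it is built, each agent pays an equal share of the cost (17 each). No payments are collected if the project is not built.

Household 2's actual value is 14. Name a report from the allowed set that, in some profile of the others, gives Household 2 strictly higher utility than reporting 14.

Suppose Household 1 reports 14 and Household 3 reports 27.
Report 14: project built, pays 17, utility 14 - 17 = -3.
Report 4: project not built, utility 0.
So reporting 4 beats truth here (0 > -3).

4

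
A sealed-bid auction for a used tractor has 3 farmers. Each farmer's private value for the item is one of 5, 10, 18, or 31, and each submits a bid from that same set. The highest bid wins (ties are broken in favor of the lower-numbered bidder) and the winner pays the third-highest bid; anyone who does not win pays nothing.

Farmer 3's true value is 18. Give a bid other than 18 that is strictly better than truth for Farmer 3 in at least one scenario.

31

Suppose Farmer 1 bids 5 and Farmer 2 bids 18.
Bid 18: loses, pays 0, utility 0.
Bid 31: wins, pays 5, utility 18 - 5 = 13.
So bidding 31 beats truth here (13 > 0).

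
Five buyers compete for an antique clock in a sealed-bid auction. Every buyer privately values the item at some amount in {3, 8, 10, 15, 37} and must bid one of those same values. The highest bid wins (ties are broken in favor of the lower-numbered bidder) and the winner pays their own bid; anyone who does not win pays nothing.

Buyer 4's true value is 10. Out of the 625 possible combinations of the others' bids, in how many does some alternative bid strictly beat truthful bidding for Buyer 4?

2

Others bid (3, 3, 3, 3): truth gives 0; bid 8 gives 2 > 0. Violating.
Others bid (3, 3, 3, 8): truth gives 0; bid 8 gives 2 > 0. Violating.
Others bid (3, 3, 3, 10): truth gives 0; no alternative beats it.
Others bid (3, 3, 3, 15): truth gives 0; no alternative beats it.
(Checking all 625 profiles: 2 have a profitable deviation, 623 do not.)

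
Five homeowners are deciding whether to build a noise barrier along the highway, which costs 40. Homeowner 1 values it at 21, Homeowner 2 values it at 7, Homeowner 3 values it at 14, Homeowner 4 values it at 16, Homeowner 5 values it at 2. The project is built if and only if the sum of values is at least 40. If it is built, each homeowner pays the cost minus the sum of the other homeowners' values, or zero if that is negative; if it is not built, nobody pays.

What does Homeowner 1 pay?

Total value 60 ≥ cost 40, so the project is built.
The other homeowners' values sum to 39.
Cost minus that sum is 40 - 39 = 1.

1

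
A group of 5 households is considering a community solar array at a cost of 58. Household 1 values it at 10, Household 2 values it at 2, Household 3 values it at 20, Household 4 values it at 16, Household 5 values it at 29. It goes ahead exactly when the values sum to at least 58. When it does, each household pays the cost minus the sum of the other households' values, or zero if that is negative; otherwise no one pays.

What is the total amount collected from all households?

11

Total value 77 ≥ cost 58, so it is built.
Household 1: others sum to 67; max(0, 58 - 67) = 0.
Household 2: others sum to 75; max(0, 58 - 75) = 0.
Household 3: others sum to 57; max(0, 58 - 57) = 1.
Household 4: others sum to 61; max(0, 58 - 61) = 0.
Household 5: others sum to 48; max(0, 58 - 48) = 10.
Total collected = 0 + 0 + 1 + 0 + 10 = 11.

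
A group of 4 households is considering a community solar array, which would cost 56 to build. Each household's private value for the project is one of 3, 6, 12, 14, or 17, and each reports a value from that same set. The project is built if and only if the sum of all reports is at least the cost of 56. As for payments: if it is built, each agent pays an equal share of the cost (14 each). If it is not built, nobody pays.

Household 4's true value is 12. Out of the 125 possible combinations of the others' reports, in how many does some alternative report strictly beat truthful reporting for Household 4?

Others report (12, 17, 17): truth gives -2; report 3 gives 0 > -2. Violating.
Others report (14, 14, 17): truth gives -2; report 3 gives 0 > -2. Violating.
Others report (14, 17, 14): truth gives -2; report 3 gives 0 > -2. Violating.
Others report (14, 17, 17): truth gives -2; report 3 gives 0 > -2. Violating.
Others report (3, 3, 3): truth gives 0; no alternative beats it.
Others report (3, 3, 6): truth gives 0; no alternative beats it.
(Checking all 125 profiles: 10 have a profitable deviation, 115 do not.)

10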